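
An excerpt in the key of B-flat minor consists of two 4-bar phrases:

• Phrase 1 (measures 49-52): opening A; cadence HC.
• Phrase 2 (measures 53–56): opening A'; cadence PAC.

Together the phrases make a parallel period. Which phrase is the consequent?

phrase 2

The phrase ending with the weaker cadence (half cadence) is the antecedent; the one ending more conclusively (perfect authentic cadence) is the consequent. The consequent is phrase 2.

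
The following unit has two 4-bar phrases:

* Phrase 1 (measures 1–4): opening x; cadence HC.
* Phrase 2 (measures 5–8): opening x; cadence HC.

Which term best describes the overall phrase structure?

Both phrases have the same opening (x) and the same cadence (half cadence): the second is a restatement, not a consequent, so this is a repeated phrase rather than a period.

repeated phrase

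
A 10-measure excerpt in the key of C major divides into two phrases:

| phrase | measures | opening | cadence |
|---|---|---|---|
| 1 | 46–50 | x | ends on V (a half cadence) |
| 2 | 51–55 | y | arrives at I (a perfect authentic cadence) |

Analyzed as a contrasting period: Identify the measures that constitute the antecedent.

measures 46–50

The antecedent is the phrase ending with the weaker cadence (half cadence, phrase 1) and the consequent the one ending more conclusively (perfect authentic cadence, phrase 2); the antecedent is mm. 46-50.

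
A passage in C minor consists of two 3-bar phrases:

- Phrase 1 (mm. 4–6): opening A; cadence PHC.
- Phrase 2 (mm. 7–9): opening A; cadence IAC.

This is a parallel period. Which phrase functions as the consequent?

The phrase ending with the weaker cadence (Phrygian half cadence) is the antecedent; the one ending more conclusively (imperfect authentic cadence) is the consequent. The consequent is phrase 2.

phrase 2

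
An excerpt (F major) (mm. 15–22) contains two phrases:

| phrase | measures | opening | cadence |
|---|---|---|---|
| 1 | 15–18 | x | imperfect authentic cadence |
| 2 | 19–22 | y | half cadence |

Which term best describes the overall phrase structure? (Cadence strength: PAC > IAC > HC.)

phrase group

The second phrase closes with a half cadence, which is not stronger than the first phrase's imperfect authentic cadence; without a weak→strong cadential pair there is no antecedent–consequent relationship, so this is a phrase group rather than a period.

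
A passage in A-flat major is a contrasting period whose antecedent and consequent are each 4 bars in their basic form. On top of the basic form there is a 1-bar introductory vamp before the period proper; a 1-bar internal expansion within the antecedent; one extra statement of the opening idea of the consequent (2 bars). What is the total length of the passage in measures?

Basic contrasting period: 4 + 4 = 8 bars.
8 (basic form) + 1 (introduction) + 1 (internal expansion) + 2 (extra statement) = 12.

12 measures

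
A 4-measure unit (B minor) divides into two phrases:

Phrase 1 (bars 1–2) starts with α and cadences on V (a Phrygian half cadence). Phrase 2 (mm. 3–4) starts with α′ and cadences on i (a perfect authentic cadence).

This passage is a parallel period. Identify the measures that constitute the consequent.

measures 3–4

The antecedent is the phrase ending with the weaker cadence (Phrygian half cadence, phrase 1) and the consequent the one ending more conclusively (perfect authentic cadence, phrase 2); the consequent is bars 3–4.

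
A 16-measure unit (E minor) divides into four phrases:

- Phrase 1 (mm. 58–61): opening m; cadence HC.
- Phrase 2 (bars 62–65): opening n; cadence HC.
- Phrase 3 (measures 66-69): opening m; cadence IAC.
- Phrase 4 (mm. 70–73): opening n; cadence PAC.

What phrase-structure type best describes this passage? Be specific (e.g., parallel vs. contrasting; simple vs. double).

Four phrases in two halves: the first half (measures 58–65) ends with a half cadence, the second (measures 66–73) with a perfect authentic cadence — a large antecedent–consequent pair, i.e. a double period.
Phrase 3 begins with the same material as phrase 1, making it parallel.

parallel double period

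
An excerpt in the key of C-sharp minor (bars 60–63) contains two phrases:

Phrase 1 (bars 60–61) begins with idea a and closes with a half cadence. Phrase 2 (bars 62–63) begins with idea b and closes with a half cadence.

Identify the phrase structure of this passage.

phrase group

The second phrase closes with a half cadence, which is not stronger than the first phrase's half cadence; without a weak→strong cadential pair there is no antecedent–consequent relationship, so this is a phrase group rather than a period.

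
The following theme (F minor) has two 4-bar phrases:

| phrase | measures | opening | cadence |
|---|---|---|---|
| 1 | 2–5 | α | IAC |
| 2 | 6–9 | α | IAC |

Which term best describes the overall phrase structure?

repeated phrase

Both phrases have the same opening (α) and the same cadence (imperfect authentic cadence): the second is a restatement, not a consequent, so this is a repeated phrase rather than a period.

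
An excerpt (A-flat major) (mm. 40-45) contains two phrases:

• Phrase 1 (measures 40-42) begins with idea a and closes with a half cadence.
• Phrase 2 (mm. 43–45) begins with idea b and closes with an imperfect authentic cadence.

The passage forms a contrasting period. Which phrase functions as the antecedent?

phrase 1

The phrase ending with the weaker cadence (half cadence) is the antecedent; the one ending more conclusively (imperfect authentic cadence) is the consequent. The antecedent is phrase 1.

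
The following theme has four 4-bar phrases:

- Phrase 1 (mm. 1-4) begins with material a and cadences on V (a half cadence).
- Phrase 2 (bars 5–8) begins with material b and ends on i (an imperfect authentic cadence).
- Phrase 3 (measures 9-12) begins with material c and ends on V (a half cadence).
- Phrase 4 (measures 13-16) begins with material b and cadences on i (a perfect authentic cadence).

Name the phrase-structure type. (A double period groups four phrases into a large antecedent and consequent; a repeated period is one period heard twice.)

Four phrases in two halves: the first half (mm. 1-8) ends with an imperfect authentic cadence, the second (measures 9-16) with a perfect authentic cadence — a large antecedent–consequent pair, i.e. a double period.
Phrase 3 begins with different material from phrase 1, making it contrasting.

contrasting double period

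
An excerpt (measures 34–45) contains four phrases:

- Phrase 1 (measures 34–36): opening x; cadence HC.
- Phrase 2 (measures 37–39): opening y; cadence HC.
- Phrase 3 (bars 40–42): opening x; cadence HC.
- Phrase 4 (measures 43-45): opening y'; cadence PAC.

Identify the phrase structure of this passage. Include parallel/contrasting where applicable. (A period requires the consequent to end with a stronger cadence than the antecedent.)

parallel double period

Four phrases in two halves: the first half (bars 34-39) ends with a half cadence, the second (bars 40–45) with a perfect authentic cadence — a large antecedent–consequent pair, i.e. a double period.
Phrase 3 begins with the same material as phrase 1, making it parallel.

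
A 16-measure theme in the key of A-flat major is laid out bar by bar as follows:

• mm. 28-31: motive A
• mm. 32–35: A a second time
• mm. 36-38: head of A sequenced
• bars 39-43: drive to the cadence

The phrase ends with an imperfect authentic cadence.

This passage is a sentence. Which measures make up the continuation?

After the presentation (mm. 28–35), the continuation covers the fragmentation through the cadence: measures 36–43.

measures 36–43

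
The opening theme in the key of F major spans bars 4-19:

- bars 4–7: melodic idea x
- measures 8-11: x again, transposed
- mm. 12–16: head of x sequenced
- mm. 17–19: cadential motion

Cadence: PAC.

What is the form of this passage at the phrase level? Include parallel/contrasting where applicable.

sentence

Basic idea (mm. 4-7) + its repetition (bars 8–11) form the presentation; fragmentation and cadence (mm. 12–19) form the continuation — the 16-bar whole is a sentence.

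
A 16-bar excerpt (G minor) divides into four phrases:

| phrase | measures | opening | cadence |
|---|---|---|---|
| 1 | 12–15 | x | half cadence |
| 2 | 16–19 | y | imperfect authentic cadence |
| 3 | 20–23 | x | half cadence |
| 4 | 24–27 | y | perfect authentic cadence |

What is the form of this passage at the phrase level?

Four phrases in two halves: the first half (mm. 12–19) ends with an imperfect authentic cadence, the second (mm. 20-27) with a perfect authentic cadence — a large antecedent–consequent pair, i.e. a double period.
Phrase 3 begins with the same material as phrase 1, making it parallel.

parallel double period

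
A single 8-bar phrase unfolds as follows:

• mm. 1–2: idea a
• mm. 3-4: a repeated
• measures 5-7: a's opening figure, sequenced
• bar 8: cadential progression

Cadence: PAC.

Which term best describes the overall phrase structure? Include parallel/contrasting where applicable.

Basic idea (measures 1–2) + its repetition (mm. 3–4) form the presentation; fragmentation and cadence (bars 5-8) form the continuation — the 8-bar whole is a sentence.

sentence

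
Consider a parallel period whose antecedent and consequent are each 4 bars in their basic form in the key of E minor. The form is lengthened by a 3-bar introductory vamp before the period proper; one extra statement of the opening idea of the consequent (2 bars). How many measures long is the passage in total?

Basic parallel period: 4 + 4 = 8 bars.
8 (basic form) + 3 (introduction) + 2 (extra statement) = 13.

13 measures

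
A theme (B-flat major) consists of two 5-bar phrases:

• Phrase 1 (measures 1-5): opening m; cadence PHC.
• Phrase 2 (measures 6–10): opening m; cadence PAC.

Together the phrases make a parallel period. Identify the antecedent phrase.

The phrase ending with the weaker cadence (Phrygian half cadence) is the antecedent; the one ending more conclusively (perfect authentic cadence) is the consequent. The antecedent is phrase 1.

phrase 1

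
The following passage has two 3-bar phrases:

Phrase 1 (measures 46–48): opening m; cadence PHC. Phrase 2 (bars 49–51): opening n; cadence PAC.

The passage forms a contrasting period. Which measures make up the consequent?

The phrase ending with the weaker cadence (Phrygian half cadence) is the antecedent; the one ending more conclusively (perfect authentic cadence) is the consequent. The consequent is measures 49–51.

measures 49–51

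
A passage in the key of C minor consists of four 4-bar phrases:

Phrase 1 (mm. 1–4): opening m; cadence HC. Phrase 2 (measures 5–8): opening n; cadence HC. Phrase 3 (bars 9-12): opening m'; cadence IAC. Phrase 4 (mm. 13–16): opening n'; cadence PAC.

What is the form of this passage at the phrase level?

parallel double period

Four phrases in two halves: the first half (mm. 1–8) ends with a half cadence, the second (mm. 9–16) with a perfect authentic cadence — a large antecedent–consequent pair, i.e. a double period.
Phrase 3 begins with the same material as phrase 1, making it parallel.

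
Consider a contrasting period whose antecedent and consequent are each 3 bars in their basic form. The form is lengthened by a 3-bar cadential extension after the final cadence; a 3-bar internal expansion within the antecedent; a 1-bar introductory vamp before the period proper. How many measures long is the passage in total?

13 measures

Basic contrasting period: 3 + 3 = 6 bars.
6 (basic form) + 3 (cadential extension) + 3 (internal expansion) + 1 (introduction) = 13.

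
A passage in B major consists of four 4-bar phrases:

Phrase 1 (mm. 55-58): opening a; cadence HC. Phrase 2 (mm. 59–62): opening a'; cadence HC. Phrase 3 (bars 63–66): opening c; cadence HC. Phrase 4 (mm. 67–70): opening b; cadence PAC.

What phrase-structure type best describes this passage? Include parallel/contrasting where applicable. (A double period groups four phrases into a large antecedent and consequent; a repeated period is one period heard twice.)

Four phrases in two halves: the first half (bars 55-62) ends with a half cadence, the second (mm. 63-70) with a perfect authentic cadence — a large antecedent–consequent pair, i.e. a double period.
Phrase 3 begins with different material from phrase 1, making it contrasting.

contrasting double period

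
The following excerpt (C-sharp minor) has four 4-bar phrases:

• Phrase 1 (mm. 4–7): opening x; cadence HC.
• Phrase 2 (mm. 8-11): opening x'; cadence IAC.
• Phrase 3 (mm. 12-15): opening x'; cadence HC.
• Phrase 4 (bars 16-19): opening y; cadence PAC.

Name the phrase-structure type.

parallel double period

Four phrases in two halves: the first half (bars 4-11) ends with an imperfect authentic cadence, the second (mm. 12–19) with a perfect authentic cadence — a large antecedent–consequent pair, i.e. a double period.
Phrase 3 begins with the same material as phrase 1, making it parallel.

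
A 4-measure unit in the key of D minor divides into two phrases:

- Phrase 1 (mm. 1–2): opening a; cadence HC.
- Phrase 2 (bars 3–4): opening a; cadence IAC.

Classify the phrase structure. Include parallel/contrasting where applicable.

parallel period

Phrase 1 ends with a half cadence (weaker) and phrase 2 with an imperfect authentic cadence (stronger): antecedent + consequent = a period.
The two phrases open with the same material (a / a), so the period is parallel.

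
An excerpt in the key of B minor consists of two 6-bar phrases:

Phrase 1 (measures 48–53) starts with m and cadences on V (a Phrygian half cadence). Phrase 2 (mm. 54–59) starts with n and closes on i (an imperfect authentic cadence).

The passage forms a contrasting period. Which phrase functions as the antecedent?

The phrase ending with the weaker cadence (Phrygian half cadence) is the antecedent; the one ending more conclusively (imperfect authentic cadence) is the consequent. The antecedent is phrase 1.

phrase 1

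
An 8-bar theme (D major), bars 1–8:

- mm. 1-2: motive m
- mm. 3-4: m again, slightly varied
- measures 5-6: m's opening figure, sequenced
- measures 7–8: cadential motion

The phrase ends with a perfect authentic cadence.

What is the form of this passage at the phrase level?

Basic idea (measures 1–2) + its repetition (mm. 3-4) form the presentation; fragmentation and cadence (measures 5–8) form the continuation — the 8-bar whole is a sentence.

sentence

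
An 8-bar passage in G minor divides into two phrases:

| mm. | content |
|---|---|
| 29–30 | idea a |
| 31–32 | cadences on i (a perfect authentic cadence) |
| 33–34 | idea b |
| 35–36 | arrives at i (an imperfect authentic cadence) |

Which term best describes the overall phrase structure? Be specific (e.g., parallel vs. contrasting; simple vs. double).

The second phrase closes with an imperfect authentic cadence, which is not stronger than the first phrase's perfect authentic cadence; without a weak→strong cadential pair there is no antecedent–consequent relationship, so this is a phrase group rather than a period.

phrase group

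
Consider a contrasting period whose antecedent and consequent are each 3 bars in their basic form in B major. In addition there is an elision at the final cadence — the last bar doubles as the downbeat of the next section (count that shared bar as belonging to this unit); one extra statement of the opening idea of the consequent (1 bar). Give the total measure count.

7 measures

Basic contrasting period: 3 + 3 = 6 bars.
6 (basic form) + 1 (extra statement) = 7.
The elision shares a bar with the next section but does not change this unit's count.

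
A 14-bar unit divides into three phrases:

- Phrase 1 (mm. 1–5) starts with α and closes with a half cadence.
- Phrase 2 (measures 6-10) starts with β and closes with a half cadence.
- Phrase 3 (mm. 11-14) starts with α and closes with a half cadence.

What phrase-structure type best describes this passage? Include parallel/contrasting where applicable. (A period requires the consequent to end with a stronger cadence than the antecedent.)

The final phrase closes with a half cadence, which is not stronger than the preceding half cadence; the 3 phrases lack an overall antecedent–consequent design and so form a phrase group.

phrase group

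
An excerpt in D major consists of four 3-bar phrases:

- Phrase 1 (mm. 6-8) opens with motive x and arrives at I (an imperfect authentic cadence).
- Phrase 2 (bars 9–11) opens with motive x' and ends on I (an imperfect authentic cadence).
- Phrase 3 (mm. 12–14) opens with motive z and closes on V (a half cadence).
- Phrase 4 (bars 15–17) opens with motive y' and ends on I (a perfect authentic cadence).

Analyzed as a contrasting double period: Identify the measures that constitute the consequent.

In a double period the four phrases pair into a large antecedent (phrases 1–2, ending imperfect authentic cadence) and a large consequent (phrases 3–4, ending perfect authentic cadence). The consequent spans measures 12-17.

measures 12–17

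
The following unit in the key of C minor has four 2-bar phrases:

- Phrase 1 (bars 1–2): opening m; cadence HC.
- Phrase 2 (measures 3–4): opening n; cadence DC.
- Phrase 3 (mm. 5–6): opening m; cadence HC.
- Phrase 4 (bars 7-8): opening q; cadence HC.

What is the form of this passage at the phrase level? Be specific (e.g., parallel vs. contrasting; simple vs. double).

phrase group

Phrase 4 ends with a half cadence, no stronger than phrase 2's deceptive cadence, so the four phrases do not form a double period; nor do phrases 3–4 duplicate 1–2, so it is not a repeated period. With no phrase reaching a conclusive cadence, the passage is a phrase group.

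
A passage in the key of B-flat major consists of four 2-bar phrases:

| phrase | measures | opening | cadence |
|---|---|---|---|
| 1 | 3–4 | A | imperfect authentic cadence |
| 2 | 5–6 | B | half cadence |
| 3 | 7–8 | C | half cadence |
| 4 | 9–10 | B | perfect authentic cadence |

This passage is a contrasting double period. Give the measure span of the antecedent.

In a double period the four phrases pair into a large antecedent (phrases 1–2, ending half cadence) and a large consequent (phrases 3–4, ending perfect authentic cadence). The antecedent spans mm. 3-6.

measures 3–6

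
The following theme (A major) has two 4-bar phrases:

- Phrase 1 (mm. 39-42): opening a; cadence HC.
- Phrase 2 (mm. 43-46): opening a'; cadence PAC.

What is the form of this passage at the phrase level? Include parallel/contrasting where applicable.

parallel period

Phrase 1 ends with a half cadence (weaker) and phrase 2 with a perfect authentic cadence (stronger): antecedent + consequent = a period.
The two phrases open with the same material (a / a'), so the period is parallel.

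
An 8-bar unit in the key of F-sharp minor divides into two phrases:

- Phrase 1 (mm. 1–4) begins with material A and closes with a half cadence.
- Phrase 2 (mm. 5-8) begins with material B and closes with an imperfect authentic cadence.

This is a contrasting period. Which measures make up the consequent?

The phrase ending with the weaker cadence (half cadence) is the antecedent; the one ending more conclusively (imperfect authentic cadence) is the consequent. The consequent is measures 5–8.

measures 5–8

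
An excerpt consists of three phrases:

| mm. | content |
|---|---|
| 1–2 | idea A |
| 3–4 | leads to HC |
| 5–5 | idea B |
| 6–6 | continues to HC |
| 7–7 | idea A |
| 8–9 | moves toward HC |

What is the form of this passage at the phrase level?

The final phrase closes with a half cadence, which is not stronger than the preceding half cadence; the 3 phrases lack an overall antecedent–consequent design and so form a phrase group.

phrase group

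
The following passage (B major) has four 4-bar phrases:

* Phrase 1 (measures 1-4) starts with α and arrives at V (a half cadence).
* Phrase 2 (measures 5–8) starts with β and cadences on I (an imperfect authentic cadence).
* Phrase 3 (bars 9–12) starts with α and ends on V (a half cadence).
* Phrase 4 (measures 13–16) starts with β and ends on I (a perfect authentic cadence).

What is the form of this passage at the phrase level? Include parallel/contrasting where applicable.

Four phrases in two halves: the first half (bars 1–8) ends with an imperfect authentic cadence, the second (mm. 9-16) with a perfect authentic cadence — a large antecedent–consequent pair, i.e. a double period.
Phrase 3 begins with the same material as phrase 1, making it parallel.

parallel double period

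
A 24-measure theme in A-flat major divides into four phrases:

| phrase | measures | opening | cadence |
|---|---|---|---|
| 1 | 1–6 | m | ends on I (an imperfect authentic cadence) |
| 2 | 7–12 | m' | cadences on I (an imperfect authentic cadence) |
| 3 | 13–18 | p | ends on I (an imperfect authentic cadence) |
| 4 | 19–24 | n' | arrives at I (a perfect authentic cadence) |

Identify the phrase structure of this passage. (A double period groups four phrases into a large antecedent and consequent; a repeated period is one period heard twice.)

contrasting double period

Four phrases in two halves: the first half (mm. 1–12) ends with an imperfect authentic cadence, the second (mm. 13–24) with a perfect authentic cadence — a large antecedent–consequent pair, i.e. a double period.
Phrase 3 begins with different material from phrase 1, making it contrasting.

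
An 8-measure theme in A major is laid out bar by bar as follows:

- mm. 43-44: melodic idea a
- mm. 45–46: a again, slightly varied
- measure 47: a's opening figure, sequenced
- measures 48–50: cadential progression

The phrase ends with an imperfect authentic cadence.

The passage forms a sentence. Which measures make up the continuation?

measures 47–50

After the presentation (mm. 43–46), the continuation covers the fragmentation through the cadence: measures 47–50.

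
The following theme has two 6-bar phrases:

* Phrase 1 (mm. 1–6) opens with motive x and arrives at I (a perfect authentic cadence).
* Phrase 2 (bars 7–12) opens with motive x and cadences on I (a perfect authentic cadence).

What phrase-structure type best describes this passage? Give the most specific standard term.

repeated phrase

Both phrases have the same opening (x) and the same cadence (perfect authentic cadence): the second is a restatement, not a consequent, so this is a repeated phrase rather than a period.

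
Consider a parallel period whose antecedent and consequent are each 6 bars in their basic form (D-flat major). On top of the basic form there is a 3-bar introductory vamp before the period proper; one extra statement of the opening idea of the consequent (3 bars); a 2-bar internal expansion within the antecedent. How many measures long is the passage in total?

20 measures

Basic parallel period: 6 + 6 = 12 bars.
12 (basic form) + 3 (introduction) + 3 (extra statement) + 2 (internal expansion) = 20.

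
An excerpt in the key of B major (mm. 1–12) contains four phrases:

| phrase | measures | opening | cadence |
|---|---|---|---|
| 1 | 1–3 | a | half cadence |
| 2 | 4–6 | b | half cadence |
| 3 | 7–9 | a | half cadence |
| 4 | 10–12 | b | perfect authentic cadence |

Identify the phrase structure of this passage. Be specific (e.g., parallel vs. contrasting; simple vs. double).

Four phrases in two halves: the first half (mm. 1–6) ends with a half cadence, the second (mm. 7–12) with a perfect authentic cadence — a large antecedent–consequent pair, i.e. a double period.
Phrase 3 begins with the same material as phrase 1, making it parallel.

parallel double period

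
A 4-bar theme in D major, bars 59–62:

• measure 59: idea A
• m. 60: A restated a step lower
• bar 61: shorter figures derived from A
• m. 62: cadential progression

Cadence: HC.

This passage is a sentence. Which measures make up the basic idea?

measures 59–59

The presentation of a sentence is the basic idea (measure 59) plus its repetition (measure 60); the basic idea is therefore m. 59.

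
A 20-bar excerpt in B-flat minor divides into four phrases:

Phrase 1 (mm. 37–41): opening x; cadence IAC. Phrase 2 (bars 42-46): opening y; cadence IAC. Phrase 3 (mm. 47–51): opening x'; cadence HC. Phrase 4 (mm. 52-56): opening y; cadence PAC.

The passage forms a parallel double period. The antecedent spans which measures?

measures 37–46

In a double period the four phrases pair into a large antecedent (phrases 1–2, ending imperfect authentic cadence) and a large consequent (phrases 3–4, ending perfect authentic cadence). The antecedent spans bars 37-46.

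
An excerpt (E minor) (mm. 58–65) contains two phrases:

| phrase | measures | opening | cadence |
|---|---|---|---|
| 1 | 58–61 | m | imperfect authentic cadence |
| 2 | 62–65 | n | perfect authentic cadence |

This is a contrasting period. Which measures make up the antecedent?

measures 58–61

The phrase ending with the weaker cadence (imperfect authentic cadence) is the antecedent; the one ending more conclusively (perfect authentic cadence) is the consequent. The antecedent is measures 58–61.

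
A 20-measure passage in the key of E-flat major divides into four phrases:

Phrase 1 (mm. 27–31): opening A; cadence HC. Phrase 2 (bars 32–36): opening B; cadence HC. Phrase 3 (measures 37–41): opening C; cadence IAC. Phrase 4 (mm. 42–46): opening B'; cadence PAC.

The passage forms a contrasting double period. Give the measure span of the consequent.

measures 37–46

In a double period the first pair of phrases (ending half cadence) is the large antecedent and the second pair (ending perfect authentic cadence) is the large consequent; the consequent is measures 37–46.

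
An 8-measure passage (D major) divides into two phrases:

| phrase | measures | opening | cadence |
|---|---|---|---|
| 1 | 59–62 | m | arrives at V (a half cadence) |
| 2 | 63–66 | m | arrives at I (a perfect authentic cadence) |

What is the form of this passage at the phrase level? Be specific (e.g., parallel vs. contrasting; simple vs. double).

parallel period

Phrase 1 ends with a half cadence (weaker) and phrase 2 with a perfect authentic cadence (stronger): antecedent + consequent = a period.
The two phrases open with the same material (m / m), so the period is parallel.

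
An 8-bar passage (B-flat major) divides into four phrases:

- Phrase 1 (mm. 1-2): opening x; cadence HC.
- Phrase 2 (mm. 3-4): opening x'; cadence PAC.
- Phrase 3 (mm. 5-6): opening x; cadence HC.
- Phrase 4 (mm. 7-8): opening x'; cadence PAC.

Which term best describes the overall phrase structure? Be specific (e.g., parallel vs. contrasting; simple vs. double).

The cadence pattern HC–PAC–HC–PAC is weak–strong twice, and phrases 3–4 restate phrases 1–2: a period heard twice, not a double period (which would end weakly at phrase 2).

repeated period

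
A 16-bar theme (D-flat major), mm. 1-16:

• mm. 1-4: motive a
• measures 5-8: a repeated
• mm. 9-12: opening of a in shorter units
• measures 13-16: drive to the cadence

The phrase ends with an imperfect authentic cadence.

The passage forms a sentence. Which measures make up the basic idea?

The presentation of a sentence is the basic idea (bars 1-4) plus its repetition (mm. 5–8); the basic idea is therefore mm. 1–4.

measures 1–4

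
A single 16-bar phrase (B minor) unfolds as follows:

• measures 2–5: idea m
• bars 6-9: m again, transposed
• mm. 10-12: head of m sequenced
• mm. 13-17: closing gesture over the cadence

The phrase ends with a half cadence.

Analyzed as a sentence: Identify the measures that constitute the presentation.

The presentation of a sentence is the basic idea (mm. 2-5) plus its repetition (measures 6-9); the presentation is therefore mm. 2–9.

measures 2–9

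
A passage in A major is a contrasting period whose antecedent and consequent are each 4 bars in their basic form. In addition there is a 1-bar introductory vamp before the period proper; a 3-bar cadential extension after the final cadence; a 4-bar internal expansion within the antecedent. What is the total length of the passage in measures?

Basic contrasting period: 4 + 4 = 8 bars.
8 (basic form) + 1 (introduction) + 3 (cadential extension) + 4 (internal expansion) = 16.

16 measures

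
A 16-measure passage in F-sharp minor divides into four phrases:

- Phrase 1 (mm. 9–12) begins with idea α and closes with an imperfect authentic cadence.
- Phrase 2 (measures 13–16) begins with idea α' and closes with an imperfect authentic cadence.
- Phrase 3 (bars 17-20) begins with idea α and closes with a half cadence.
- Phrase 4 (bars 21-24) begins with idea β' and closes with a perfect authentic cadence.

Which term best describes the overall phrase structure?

parallel double period

Four phrases in two halves: the first half (mm. 9-16) ends with an imperfect authentic cadence, the second (bars 17–24) with a perfect authentic cadence — a large antecedent–consequent pair, i.e. a double period.
Phrase 3 begins with the same material as phrase 1, making it parallel.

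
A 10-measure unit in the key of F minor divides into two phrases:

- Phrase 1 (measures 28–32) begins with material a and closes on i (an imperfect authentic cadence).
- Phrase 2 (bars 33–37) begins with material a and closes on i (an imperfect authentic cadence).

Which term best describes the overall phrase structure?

Both phrases have the same opening (a) and the same cadence (imperfect authentic cadence): the second is a restatement, not a consequent, so this is a repeated phrase rather than a period.

repeated phrase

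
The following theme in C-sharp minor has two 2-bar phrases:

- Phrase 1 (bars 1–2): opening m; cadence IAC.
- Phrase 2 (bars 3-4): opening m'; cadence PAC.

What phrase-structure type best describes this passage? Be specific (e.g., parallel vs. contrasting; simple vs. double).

parallel period

Phrase 1 ends with an imperfect authentic cadence (weaker) and phrase 2 with a perfect authentic cadence (stronger): antecedent + consequent = a period.
The two phrases open with the same material (m / m'), so the period is parallel.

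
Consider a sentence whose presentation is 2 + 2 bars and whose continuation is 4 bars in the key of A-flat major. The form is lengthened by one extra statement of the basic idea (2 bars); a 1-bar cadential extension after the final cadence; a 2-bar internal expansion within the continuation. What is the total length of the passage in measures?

Basic sentence: 2 + 2 + 4 = 8 bars.
8 (basic form) + 2 (extra statement) + 1 (cadential extension) + 2 (internal expansion) = 13.

13 measures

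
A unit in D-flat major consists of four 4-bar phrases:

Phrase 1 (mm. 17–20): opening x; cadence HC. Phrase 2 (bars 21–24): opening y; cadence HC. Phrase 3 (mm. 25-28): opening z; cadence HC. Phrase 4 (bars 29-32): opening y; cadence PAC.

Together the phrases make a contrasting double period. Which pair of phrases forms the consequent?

phrases 3 and 4

In a double period the first pair of phrases (ending half cadence) is the large antecedent and the second pair (ending perfect authentic cadence) is the large consequent; the consequent is phrases 3 and 4.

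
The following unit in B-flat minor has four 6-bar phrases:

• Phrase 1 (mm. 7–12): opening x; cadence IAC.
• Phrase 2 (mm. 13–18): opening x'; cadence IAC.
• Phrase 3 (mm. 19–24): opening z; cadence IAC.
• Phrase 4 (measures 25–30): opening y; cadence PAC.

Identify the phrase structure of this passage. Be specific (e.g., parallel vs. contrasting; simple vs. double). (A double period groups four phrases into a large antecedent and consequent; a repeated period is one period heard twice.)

Four phrases in two halves: the first half (measures 7-18) ends with an imperfect authentic cadence, the second (mm. 19–30) with a perfect authentic cadence — a large antecedent–consequent pair, i.e. a double period.
Phrase 3 begins with different material from phrase 1, making it contrasting.

contrasting double period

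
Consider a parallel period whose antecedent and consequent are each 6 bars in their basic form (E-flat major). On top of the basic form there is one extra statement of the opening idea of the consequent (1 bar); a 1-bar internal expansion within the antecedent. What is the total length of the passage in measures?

Basic parallel period: 6 + 6 = 12 bars.
12 (basic form) + 1 (extra statement) + 1 (internal expansion) = 14.

14 measures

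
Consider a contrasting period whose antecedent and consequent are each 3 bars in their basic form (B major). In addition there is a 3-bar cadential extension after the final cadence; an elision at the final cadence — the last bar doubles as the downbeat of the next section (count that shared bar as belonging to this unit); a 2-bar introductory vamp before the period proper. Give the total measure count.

11 measures

Basic contrasting period: 3 + 3 = 6 bars.
6 (basic form) + 3 (cadential extension) + 2 (introduction) = 11.
The elision shares a bar with the next section but does not change this unit's count.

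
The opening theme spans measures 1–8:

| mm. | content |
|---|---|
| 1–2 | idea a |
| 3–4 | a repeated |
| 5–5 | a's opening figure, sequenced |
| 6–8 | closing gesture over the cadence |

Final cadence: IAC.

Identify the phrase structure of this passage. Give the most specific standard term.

Basic idea (bars 1–2) + its repetition (mm. 3-4) form the presentation; fragmentation and cadence (bars 5–8) form the continuation — the 8-bar whole is a sentence.

sentence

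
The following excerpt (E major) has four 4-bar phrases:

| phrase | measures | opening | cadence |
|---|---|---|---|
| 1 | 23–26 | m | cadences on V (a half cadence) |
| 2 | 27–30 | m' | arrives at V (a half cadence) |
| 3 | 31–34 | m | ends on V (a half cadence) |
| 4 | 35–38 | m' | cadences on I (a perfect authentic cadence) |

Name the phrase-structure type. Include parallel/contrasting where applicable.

parallel double period

Four phrases in two halves: the first half (mm. 23–30) ends with a half cadence, the second (bars 31-38) with a perfect authentic cadence — a large antecedent–consequent pair, i.e. a double period.
Phrase 3 begins with the same material as phrase 1, making it parallel.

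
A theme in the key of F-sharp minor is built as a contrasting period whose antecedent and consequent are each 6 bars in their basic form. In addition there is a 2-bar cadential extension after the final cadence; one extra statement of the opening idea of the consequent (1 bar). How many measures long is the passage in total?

15 measures

Basic contrasting period: 6 + 6 = 12 bars.
12 (basic form) + 2 (cadential extension) + 1 (extra statement) = 15.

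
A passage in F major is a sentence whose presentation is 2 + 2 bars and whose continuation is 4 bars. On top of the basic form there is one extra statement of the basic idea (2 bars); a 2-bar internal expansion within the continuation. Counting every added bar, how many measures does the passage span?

Basic sentence: 2 + 2 + 4 = 8 bars.
8 (basic form) + 2 (extra statement) + 2 (internal expansion) = 12.

12 measures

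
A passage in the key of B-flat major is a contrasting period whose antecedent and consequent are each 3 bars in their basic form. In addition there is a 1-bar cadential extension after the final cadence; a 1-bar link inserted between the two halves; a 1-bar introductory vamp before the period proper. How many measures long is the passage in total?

Basic contrasting period: 3 + 3 = 6 bars.
6 (basic form) + 1 (cadential extension) + 1 (link) + 1 (introduction) = 9.

9 measures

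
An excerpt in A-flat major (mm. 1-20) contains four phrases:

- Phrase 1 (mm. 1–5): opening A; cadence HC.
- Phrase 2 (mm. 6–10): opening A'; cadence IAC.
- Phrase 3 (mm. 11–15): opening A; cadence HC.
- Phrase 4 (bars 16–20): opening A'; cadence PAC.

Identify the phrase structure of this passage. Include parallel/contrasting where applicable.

Four phrases in two halves: the first half (mm. 1–10) ends with an imperfect authentic cadence, the second (bars 11–20) with a perfect authentic cadence — a large antecedent–consequent pair, i.e. a double period.
Phrase 3 begins with the same material as phrase 1, making it parallel.

parallel double period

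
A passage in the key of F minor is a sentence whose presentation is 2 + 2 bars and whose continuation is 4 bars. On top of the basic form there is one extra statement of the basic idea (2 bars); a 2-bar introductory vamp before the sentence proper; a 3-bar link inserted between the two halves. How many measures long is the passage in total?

15 measures

Basic sentence: 2 + 2 + 4 = 8 bars.
8 (basic form) + 2 (extra statement) + 2 (introduction) + 3 (link) = 15.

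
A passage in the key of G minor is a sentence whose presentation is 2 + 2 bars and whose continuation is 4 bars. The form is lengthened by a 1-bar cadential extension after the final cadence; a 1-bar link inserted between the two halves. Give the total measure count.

10 measures

Basic sentence: 2 + 2 + 4 = 8 bars.
8 (basic form) + 1 (cadential extension) + 1 (link) = 10.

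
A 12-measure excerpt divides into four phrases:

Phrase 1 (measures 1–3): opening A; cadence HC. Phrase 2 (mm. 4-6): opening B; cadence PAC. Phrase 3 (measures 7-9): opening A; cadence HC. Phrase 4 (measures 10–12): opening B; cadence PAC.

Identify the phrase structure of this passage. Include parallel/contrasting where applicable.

The cadence pattern HC–PAC–HC–PAC is weak–strong twice, and phrases 3–4 restate phrases 1–2: a period heard twice, not a double period (which would end weakly at phrase 2).

repeated period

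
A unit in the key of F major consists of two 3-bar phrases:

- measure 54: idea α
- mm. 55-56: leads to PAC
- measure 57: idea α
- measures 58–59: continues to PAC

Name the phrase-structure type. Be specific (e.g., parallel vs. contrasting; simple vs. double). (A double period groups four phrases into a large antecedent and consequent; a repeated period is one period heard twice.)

repeated phrase

Both phrases have the same opening (α) and the same cadence (perfect authentic cadence): the second is a restatement, not a consequent, so this is a repeated phrase rather than a period.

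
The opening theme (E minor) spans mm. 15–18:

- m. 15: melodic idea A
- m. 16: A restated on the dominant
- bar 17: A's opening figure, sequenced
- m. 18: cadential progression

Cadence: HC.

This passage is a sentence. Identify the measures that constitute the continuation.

measures 17–18

After the presentation (measures 15–16), the continuation covers the fragmentation through the cadence: mm. 17-18.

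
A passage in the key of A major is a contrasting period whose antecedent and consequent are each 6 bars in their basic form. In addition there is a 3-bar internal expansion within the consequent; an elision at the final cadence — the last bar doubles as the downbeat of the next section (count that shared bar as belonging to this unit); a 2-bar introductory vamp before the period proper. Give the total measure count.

17 measures

Basic contrasting period: 6 + 6 = 12 bars.
12 (basic form) + 3 (internal expansion) + 2 (introduction) = 17.
The elision shares a bar with the next section but does not change this unit's count.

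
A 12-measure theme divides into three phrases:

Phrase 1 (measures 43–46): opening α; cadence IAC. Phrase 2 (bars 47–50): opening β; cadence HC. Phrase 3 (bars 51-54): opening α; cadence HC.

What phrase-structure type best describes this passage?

The final phrase closes with a half cadence, which is not stronger than the preceding half cadence; the 3 phrases lack an overall antecedent–consequent design and so form a phrase group.

phrase group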